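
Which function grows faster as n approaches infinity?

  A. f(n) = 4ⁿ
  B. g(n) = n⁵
A

f(n) = 4ⁿ is O(4ⁿ), while g(n) = n⁵ is O(n⁵).
Since O(4ⁿ) grows faster than O(n⁵), f(n) dominates.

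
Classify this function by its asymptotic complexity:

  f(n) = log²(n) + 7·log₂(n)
O(log² n)

The dominant term in log²(n) + 7·log₂(n) is log²(n), which is Θ(log² n).
Lower-order terms (7·log₂(n)) are asymptotically negligible.
Constants are absorbed, so the tightest bound is O(log² n).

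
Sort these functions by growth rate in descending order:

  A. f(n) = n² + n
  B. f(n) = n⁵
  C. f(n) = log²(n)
B > A > C

Comparing growth rates:
B = n⁵ is O(n⁵)
A = n² + n is O(n²)
C = log²(n) is O(log² n)

Therefore, the order from fastest to slowest is: B > A > C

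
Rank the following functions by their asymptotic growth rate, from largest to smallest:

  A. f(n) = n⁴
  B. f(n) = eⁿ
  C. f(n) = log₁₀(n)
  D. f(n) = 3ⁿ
D > B > A > C

Comparing growth rates:
D = 3ⁿ is O(3ⁿ)
B = eⁿ is O(eⁿ)
A = n⁴ is O(n⁴)
C = log₁₀(n) is O(log n)

Therefore, the order from fastest to slowest is: D > B > A > C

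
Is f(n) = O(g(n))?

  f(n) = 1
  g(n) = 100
True

f(n) = 1 and g(n) = 100 are both O(1).
Big-O permits equal growth rates (f ≤ c·g for some c), so f(n) = O(g(n)) is true.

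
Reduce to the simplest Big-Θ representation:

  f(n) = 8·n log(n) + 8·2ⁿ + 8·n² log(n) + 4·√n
Θ(2ⁿ)

Order the terms by growth rate: 4·√n ≺ 8·n log(n) ≺ 8·n² log(n) ≺ 8·2ⁿ.
The fastest-growing term 8·2ⁿ dominates as n → ∞; dropping its constant factor gives Θ(2ⁿ).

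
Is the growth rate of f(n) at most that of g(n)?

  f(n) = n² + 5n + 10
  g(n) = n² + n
True

f(n) = n² + 5n + 10 and g(n) = n² + n are both O(n²).
Big-O permits equal growth rates (f ≤ c·g for some c), so f(n) = O(g(n)) is true.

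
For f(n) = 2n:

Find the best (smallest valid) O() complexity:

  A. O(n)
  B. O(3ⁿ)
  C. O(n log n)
A

f(n) = 2n is O(n).
All listed options are valid Big-O bounds (upper bounds),
but O(n) is the tightest (smallest valid bound).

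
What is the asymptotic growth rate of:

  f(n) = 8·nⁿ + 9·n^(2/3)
Θ(nⁿ)

Order the terms by growth rate: 9·n^(2/3) ≺ 8·nⁿ.
The fastest-growing term 8·nⁿ dominates as n → ∞; dropping its constant factor gives Θ(nⁿ).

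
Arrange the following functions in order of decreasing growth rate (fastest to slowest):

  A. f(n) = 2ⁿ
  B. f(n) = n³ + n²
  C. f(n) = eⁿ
C > A > B

Comparing growth rates:
C = eⁿ is O(eⁿ)
A = 2ⁿ is O(2ⁿ)
B = n³ + n² is O(n³)

Therefore, the order from fastest to slowest is: C > A > B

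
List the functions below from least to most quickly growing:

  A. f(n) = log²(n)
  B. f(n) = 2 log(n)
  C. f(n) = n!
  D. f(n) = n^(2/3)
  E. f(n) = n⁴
B < A < D < E < C

Comparing growth rates:
B = 2 log(n) is O(log n)
A = log²(n) is O(log² n)
D = n^(2/3) is O(n^(2/3))
E = n⁴ is O(n⁴)
C = n! is O(n!)

Therefore, the order from slowest to fastest is: B < A < D < E < C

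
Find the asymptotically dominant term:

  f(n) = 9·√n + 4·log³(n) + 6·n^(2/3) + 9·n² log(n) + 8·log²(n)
9·n² log(n)

Looking at each term:
  - 9·√n is O(√n)
  - 4·log³(n) is O(log³ n)
  - 6·n^(2/3) is O(n^(2/3))
  - 9·n² log(n) is O(n² log n)
  - 8·log²(n) is O(log² n)

The term 9·n² log(n) (O(n² log n)) grows fastest and dominates all others.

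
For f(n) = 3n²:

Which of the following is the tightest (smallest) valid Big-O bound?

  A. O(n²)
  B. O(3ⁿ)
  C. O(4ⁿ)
A

f(n) = 3n² is O(n²).
All listed options are valid Big-O bounds (upper bounds),
but O(n²) is the tightest (smallest valid bound).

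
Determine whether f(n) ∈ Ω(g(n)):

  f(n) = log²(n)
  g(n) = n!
False

f(n) = log²(n) is O(log² n), and g(n) = n! is O(n!).
Since O(log² n) grows slower than O(n!), f(n) = Ω(g(n)) is false.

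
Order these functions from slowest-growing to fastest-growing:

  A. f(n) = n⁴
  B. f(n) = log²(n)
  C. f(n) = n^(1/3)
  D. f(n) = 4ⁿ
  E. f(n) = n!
B < C < A < D < E

Comparing growth rates:
B = log²(n) is O(log² n)
C = n^(1/3) is O(n^(1/3))
A = n⁴ is O(n⁴)
D = 4ⁿ is O(4ⁿ)
E = n! is O(n!)

Therefore, the order from slowest to fastest is: B < C < A < D < E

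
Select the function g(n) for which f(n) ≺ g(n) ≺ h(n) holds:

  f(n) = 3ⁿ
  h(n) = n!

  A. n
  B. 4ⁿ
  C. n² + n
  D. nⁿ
B

We need g(n) with 3ⁿ = o(g(n)) and g(n) = o(n!), i.e. O(3ⁿ) ≺ g ≺ O(n!).
Check each option:
  A. n — O(n) does not grow strictly faster than f(n)
  B. 4ⁿ — O(4ⁿ) is strictly between O(3ⁿ) and O(n!) ✓
  C. n² + n — O(n²) does not grow strictly faster than f(n)
  D. nⁿ — O(nⁿ) does not grow strictly slower than h(n)

Only option B (4ⁿ) lies strictly between.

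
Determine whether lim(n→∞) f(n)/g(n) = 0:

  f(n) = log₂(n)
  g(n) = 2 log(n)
False

f(n) = log₂(n) is O(log n), and g(n) = 2 log(n) is O(log n).
Since they have the same growth rate, f(n) = o(g(n)) is false.
(f = o(g) requires f to grow strictly slower, not equal.)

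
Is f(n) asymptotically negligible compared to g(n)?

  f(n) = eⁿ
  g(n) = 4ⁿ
True

f(n) = eⁿ is O(eⁿ), and g(n) = 4ⁿ is O(4ⁿ).
Since O(eⁿ) grows strictly slower than O(4ⁿ), f(n) = o(g(n)) is true.
This means lim(n→∞) f(n)/g(n) = 0.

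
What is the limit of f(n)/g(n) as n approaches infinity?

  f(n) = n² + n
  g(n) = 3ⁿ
0

Since n² + n (O(n²)) grows slower than 3ⁿ (O(3ⁿ)),
the ratio f(n)/g(n) → 0 as n → ∞.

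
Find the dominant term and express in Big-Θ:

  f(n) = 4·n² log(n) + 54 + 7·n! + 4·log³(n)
Θ(n!)

Order the terms by growth rate: 54 ≺ 4·log³(n) ≺ 4·n² log(n) ≺ 7·n!.
The fastest-growing term 7·n! dominates as n → ∞; dropping its constant factor gives Θ(n!).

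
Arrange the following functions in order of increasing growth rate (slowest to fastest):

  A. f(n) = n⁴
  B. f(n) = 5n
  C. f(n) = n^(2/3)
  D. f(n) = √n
D < C < B < A

Comparing growth rates:
D = √n is O(√n)
C = n^(2/3) is O(n^(2/3))
B = 5n is O(n)
A = n⁴ is O(n⁴)

Therefore, the order from slowest to fastest is: D < C < B < A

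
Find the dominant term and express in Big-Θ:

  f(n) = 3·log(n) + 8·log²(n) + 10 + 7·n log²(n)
Θ(n log² n)

Order the terms by growth rate: 10 ≺ 3·log(n) ≺ 8·log²(n) ≺ 7·n log²(n).
The fastest-growing term 7·n log²(n) dominates as n → ∞; dropping its constant factor gives Θ(n log² n).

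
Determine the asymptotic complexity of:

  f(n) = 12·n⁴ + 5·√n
O(n⁴)

The dominant term in 12·n⁴ + 5·√n is 12·n⁴, which is Θ(n⁴).
Lower-order terms (5·√n) are asymptotically negligible.
Constants are absorbed, so the tightest bound is O(n⁴).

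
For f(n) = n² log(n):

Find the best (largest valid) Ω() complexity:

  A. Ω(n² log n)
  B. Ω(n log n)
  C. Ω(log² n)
A

f(n) = n² log(n) is Ω(n² log n).
All listed options are valid Big-Ω bounds (lower bounds),
but Ω(n² log n) is the tightest (largest valid bound).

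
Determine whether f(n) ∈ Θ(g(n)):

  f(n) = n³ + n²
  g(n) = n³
True

f(n) = n³ + n² and g(n) = n³ are both O(n³).
Since they have the same asymptotic growth rate, f(n) = Θ(g(n)) is true.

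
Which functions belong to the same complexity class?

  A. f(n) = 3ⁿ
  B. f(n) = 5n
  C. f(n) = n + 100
B and C

Examining each function:
  A. 3ⁿ is O(3ⁿ)
  B. 5n is O(n)
  C. n + 100 is O(n)

Functions B and C both have the same complexity class.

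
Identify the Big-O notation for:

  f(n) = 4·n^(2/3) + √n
O(n^(2/3))

The dominant term in 4·n^(2/3) + √n is 4·n^(2/3), which is Θ(n^(2/3)).
Lower-order terms (√n) are asymptotically negligible.
Constants are absorbed, so the tightest bound is O(n^(2/3)).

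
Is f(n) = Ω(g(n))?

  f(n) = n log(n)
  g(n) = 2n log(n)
True

f(n) = n log(n) and g(n) = 2n log(n) are both O(n log n).
Big-Ω permits equal growth rates (f ≥ c·g for some c > 0), so f(n) = Ω(g(n)) is true.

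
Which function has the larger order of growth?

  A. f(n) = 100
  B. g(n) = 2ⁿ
B

f(n) = 100 is O(1), while g(n) = 2ⁿ is O(2ⁿ).
Since O(2ⁿ) grows faster than O(1), g(n) dominates.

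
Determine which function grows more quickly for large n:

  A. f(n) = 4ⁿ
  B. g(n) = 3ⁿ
A

f(n) = 4ⁿ is O(4ⁿ), while g(n) = 3ⁿ is O(3ⁿ).
Since O(4ⁿ) grows faster than O(3ⁿ), f(n) dominates.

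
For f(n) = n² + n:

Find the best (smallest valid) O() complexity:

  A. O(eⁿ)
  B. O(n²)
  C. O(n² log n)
B

f(n) = n² + n is O(n²).
All listed options are valid Big-O bounds (upper bounds),
but O(n²) is the tightest (smallest valid bound).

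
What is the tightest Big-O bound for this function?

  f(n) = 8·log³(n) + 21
O(log³ n)

The dominant term in 8·log³(n) + 21 is 8·log³(n), which is Θ(log³ n).
Lower-order terms (21) are asymptotically negligible.
Constants are absorbed, so the tightest bound is O(log³ n).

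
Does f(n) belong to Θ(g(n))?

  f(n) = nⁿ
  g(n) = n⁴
False

f(n) = nⁿ is O(nⁿ), and g(n) = n⁴ is O(n⁴).
Since they have different growth rates, f(n) = Θ(g(n)) is false.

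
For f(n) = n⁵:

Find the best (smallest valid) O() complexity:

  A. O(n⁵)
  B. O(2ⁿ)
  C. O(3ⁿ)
A

f(n) = n⁵ is O(n⁵).
All listed options are valid Big-O bounds (upper bounds),
but O(n⁵) is the tightest (smallest valid bound).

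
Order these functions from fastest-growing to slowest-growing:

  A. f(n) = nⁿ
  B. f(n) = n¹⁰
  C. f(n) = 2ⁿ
A > C > B

Comparing growth rates:
A = nⁿ is O(nⁿ)
C = 2ⁿ is O(2ⁿ)
B = n¹⁰ is O(n¹⁰)

Therefore, the order from fastest to slowest is: A > C > B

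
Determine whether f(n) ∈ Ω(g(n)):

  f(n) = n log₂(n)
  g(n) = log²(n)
True

f(n) = n log₂(n) is O(n log n), and g(n) = log²(n) is O(log² n).
Since O(n log n) grows at least as fast as O(log² n), f(n) = Ω(g(n)) is true.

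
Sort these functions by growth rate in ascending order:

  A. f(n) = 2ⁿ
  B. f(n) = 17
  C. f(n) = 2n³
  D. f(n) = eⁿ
B < C < A < D

Comparing growth rates:
B = 17 is O(1)
C = 2n³ is O(n³)
A = 2ⁿ is O(2ⁿ)
D = eⁿ is O(eⁿ)

Therefore, the order from slowest to fastest is: B < C < A < D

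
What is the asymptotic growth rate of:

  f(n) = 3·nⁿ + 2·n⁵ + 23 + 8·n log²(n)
Θ(nⁿ)

Order the terms by growth rate: 23 ≺ 8·n log²(n) ≺ 2·n⁵ ≺ 3·nⁿ.
The fastest-growing term 3·nⁿ dominates as n → ∞; dropping its constant factor gives Θ(nⁿ).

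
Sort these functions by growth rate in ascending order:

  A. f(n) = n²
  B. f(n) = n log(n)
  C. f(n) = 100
C < B < A

Comparing growth rates:
C = 100 is O(1)
B = n log(n) is O(n log n)
A = n² is O(n²)

Therefore, the order from slowest to fastest is: C < B < A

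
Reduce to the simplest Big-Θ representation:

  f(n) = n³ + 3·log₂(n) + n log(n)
Θ(n³)

Order the terms by growth rate: 3·log₂(n) ≺ n log(n) ≺ n³.
The fastest-growing term n³ dominates as n → ∞; dropping its constant factor gives Θ(n³).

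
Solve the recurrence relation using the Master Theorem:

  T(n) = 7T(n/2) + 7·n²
Θ(n^log₂(7))

Master Theorem: a = 7, b = 2, f(n) = 7·n².
Compute the critical exponent d = log₂(7) = 2.807.
Compare f(n) = Θ(n²) against n^d:
  k = 2 < d = 2.807, so f(n) = O(n^(d-ε)) — Case 1.
  The recursion cost dominates: T(n) = Θ(n^d) = Θ(n^log₂(7)).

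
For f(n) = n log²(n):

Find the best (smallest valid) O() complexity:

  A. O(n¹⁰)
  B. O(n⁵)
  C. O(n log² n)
C

f(n) = n log²(n) is O(n log² n).
All listed options are valid Big-O bounds (upper bounds),
but O(n log² n) is the tightest (smallest valid bound).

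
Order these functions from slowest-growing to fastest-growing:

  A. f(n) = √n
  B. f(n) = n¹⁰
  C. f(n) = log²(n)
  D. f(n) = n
C < A < D < B

Comparing growth rates:
C = log²(n) is O(log² n)
A = √n is O(√n)
D = n is O(n)
B = n¹⁰ is O(n¹⁰)

Therefore, the order from slowest to fastest is: C < A < D < B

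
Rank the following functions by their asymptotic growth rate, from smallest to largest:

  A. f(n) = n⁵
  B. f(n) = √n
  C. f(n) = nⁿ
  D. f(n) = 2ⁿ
B < A < D < C

Comparing growth rates:
B = √n is O(√n)
A = n⁵ is O(n⁵)
D = 2ⁿ is O(2ⁿ)
C = nⁿ is O(nⁿ)

Therefore, the order from slowest to fastest is: B < A < D < C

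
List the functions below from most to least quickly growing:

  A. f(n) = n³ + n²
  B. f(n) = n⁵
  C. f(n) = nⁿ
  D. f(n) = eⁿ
C > D > B > A

Comparing growth rates:
C = nⁿ is O(nⁿ)
D = eⁿ is O(eⁿ)
B = n⁵ is O(n⁵)
A = n³ + n² is O(n³)

Therefore, the order from fastest to slowest is: C > D > B > A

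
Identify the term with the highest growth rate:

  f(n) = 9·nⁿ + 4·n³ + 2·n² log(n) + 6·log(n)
9·nⁿ

Looking at each term:
  - 9·nⁿ is O(nⁿ)
  - 4·n³ is O(n³)
  - 2·n² log(n) is O(n² log n)
  - 6·log(n) is O(log n)

The term 9·nⁿ (O(nⁿ)) grows fastest and dominates all others.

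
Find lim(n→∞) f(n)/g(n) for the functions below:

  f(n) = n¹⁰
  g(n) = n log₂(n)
∞

Since n¹⁰ (O(n¹⁰)) grows faster than n log₂(n) (O(n log n)),
the ratio f(n)/g(n) → ∞ as n → ∞.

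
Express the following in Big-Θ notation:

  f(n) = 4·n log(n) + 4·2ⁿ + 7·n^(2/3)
Θ(2ⁿ)

Order the terms by growth rate: 7·n^(2/3) ≺ 4·n log(n) ≺ 4·2ⁿ.
The fastest-growing term 4·2ⁿ dominates as n → ∞; dropping its constant factor gives Θ(2ⁿ).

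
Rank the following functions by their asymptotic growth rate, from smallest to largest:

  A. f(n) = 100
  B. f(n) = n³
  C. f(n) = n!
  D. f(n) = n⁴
A < B < D < C

Comparing growth rates:
A = 100 is O(1)
B = n³ is O(n³)
D = n⁴ is O(n⁴)
C = n! is O(n!)

Therefore, the order from slowest to fastest is: A < B < D < C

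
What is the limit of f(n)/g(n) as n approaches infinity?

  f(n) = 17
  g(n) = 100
17/100

Since 17 and 100 have the same growth rate (O(1)),
the ratio converges to a constant: 17/100.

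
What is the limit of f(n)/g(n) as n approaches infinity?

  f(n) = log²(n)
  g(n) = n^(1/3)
0

Since log²(n) (O(log² n)) grows slower than n^(1/3) (O(n^(1/3))),
the ratio f(n)/g(n) → 0 as n → ∞.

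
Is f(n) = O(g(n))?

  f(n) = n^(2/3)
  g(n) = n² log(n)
True

f(n) = n^(2/3) is O(n^(2/3)), and g(n) = n² log(n) is O(n² log n).
Since O(n^(2/3)) ⊆ O(n² log n) (f grows no faster than g), f(n) = O(g(n)) is true.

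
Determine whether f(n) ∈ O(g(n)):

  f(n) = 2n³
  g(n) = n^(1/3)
False

f(n) = 2n³ is O(n³), and g(n) = n^(1/3) is O(n^(1/3)).
Since O(n³) grows faster than O(n^(1/3)), f(n) = O(g(n)) is false.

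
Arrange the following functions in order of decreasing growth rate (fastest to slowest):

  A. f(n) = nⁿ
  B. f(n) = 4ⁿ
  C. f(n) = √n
A > B > C

Comparing growth rates:
A = nⁿ is O(nⁿ)
B = 4ⁿ is O(4ⁿ)
C = √n is O(√n)

Therefore, the order from fastest to slowest is: A > B > C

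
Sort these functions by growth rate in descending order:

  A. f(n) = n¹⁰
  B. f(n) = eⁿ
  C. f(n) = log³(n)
B > A > C

Comparing growth rates:
B = eⁿ is O(eⁿ)
A = n¹⁰ is O(n¹⁰)
C = log³(n) is O(log³ n)

Therefore, the order from fastest to slowest is: B > A > C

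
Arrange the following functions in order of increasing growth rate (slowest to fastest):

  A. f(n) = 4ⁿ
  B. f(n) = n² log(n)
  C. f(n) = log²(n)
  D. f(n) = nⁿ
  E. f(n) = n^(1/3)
C < E < B < A < D

Comparing growth rates:
C = log²(n) is O(log² n)
E = n^(1/3) is O(n^(1/3))
B = n² log(n) is O(n² log n)
A = 4ⁿ is O(4ⁿ)
D = nⁿ is O(nⁿ)

Therefore, the order from slowest to fastest is: C < E < B < A < D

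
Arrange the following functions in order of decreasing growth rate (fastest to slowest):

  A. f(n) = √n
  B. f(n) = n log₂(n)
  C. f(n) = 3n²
C > B > A

Comparing growth rates:
C = 3n² is O(n²)
B = n log₂(n) is O(n log n)
A = √n is O(√n)

Therefore, the order from fastest to slowest is: C > B > A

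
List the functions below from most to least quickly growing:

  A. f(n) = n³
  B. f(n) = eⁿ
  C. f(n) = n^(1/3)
B > A > C

Comparing growth rates:
B = eⁿ is O(eⁿ)
A = n³ is O(n³)
C = n^(1/3) is O(n^(1/3))

Therefore, the order from fastest to slowest is: B > A > C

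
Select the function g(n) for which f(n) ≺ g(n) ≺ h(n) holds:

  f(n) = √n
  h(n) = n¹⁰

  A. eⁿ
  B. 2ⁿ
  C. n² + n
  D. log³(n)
C

We need g(n) with √n = o(g(n)) and g(n) = o(n¹⁰), i.e. O(√n) ≺ g ≺ O(n¹⁰).
Check each option:
  A. eⁿ — O(eⁿ) does not grow strictly slower than h(n)
  B. 2ⁿ — O(2ⁿ) does not grow strictly slower than h(n)
  C. n² + n — O(n²) is strictly between O(√n) and O(n¹⁰) ✓
  D. log³(n) — O(log³ n) does not grow strictly faster than f(n)

Only option C (n² + n) lies strictly between.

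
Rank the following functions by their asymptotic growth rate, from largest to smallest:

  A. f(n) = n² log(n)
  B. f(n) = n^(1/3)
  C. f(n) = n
A > C > B

Comparing growth rates:
A = n² log(n) is O(n² log n)
C = n is O(n)
B = n^(1/3) is O(n^(1/3))

Therefore, the order from fastest to slowest is: A > C > B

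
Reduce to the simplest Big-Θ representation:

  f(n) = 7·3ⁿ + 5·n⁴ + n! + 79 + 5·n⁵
Θ(n!)

Order the terms by growth rate: 79 ≺ 5·n⁴ ≺ 5·n⁵ ≺ 7·3ⁿ ≺ n!.
The fastest-growing term n! dominates as n → ∞; dropping its constant factor gives Θ(n!).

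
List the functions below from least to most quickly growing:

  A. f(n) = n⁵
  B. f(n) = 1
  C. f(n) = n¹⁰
B < A < C

Comparing growth rates:
B = 1 is O(1)
A = n⁵ is O(n⁵)
C = n¹⁰ is O(n¹⁰)

Therefore, the order from slowest to fastest is: B < A < C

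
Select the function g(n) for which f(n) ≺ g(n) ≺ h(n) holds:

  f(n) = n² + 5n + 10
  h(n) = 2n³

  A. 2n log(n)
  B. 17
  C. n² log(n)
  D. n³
C

We need g(n) with n² + 5n + 10 = o(g(n)) and g(n) = o(2n³), i.e. O(n²) ≺ g ≺ O(n³).
Check each option:
  A. 2n log(n) — O(n log n) does not grow strictly faster than f(n)
  B. 17 — O(1) does not grow strictly faster than f(n)
  C. n² log(n) — O(n² log n) is strictly between O(n²) and O(n³) ✓
  D. n³ — O(n³) does not grow strictly slower than h(n)

Only option C (n² log(n)) lies strictly between.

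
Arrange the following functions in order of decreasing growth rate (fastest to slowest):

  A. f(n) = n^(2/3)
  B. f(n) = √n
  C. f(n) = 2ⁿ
C > A > B

Comparing growth rates:
C = 2ⁿ is O(2ⁿ)
A = n^(2/3) is O(n^(2/3))
B = √n is O(√n)

Therefore, the order from fastest to slowest is: C > A > B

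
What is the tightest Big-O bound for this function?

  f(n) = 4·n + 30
O(n)

The dominant term in 4·n + 30 is 4·n, which is Θ(n).
Lower-order terms (30) are asymptotically negligible.
Constants are absorbed, so the tightest bound is O(n).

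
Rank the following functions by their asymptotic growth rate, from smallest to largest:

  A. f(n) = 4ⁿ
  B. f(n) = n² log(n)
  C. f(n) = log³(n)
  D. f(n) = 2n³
C < B < D < A

Comparing growth rates:
C = log³(n) is O(log³ n)
B = n² log(n) is O(n² log n)
D = 2n³ is O(n³)
A = 4ⁿ is O(4ⁿ)

Therefore, the order from slowest to fastest is: C < B < D < A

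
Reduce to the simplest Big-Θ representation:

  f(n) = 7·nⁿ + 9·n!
Θ(nⁿ)

Order the terms by growth rate: 9·n! ≺ 7·nⁿ.
The fastest-growing term 7·nⁿ dominates as n → ∞; dropping its constant factor gives Θ(nⁿ).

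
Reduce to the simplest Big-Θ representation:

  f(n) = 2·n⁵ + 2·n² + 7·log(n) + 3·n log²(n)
Θ(n⁵)

Order the terms by growth rate: 7·log(n) ≺ 3·n log²(n) ≺ 2·n² ≺ 2·n⁵.
The fastest-growing term 2·n⁵ dominates as n → ∞; dropping its constant factor gives Θ(n⁵).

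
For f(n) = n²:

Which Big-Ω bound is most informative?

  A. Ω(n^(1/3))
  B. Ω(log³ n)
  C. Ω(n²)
C

f(n) = n² is Ω(n²).
All listed options are valid Big-Ω bounds (lower bounds),
but Ω(n²) is the tightest (largest valid bound).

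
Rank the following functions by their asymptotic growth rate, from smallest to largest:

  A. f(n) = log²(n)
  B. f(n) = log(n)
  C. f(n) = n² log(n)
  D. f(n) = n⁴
B < A < C < D

Comparing growth rates:
B = log(n) is O(log n)
A = log²(n) is O(log² n)
C = n² log(n) is O(n² log n)
D = n⁴ is O(n⁴)

Therefore, the order from slowest to fastest is: B < A < C < D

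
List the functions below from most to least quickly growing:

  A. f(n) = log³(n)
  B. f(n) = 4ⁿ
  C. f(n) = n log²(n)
B > C > A

Comparing growth rates:
B = 4ⁿ is O(4ⁿ)
C = n log²(n) is O(n log² n)
A = log³(n) is O(log³ n)

Therefore, the order from fastest to slowest is: B > C > A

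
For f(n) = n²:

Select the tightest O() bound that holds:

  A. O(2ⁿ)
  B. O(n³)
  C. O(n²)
C

f(n) = n² is O(n²).
All listed options are valid Big-O bounds (upper bounds),
but O(n²) is the tightest (smallest valid bound).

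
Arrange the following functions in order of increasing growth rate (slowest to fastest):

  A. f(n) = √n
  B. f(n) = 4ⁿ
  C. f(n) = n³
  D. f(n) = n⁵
A < C < D < B

Comparing growth rates:
A = √n is O(√n)
C = n³ is O(n³)
D = n⁵ is O(n⁵)
B = 4ⁿ is O(4ⁿ)

Therefore, the order from slowest to fastest is: A < C < D < B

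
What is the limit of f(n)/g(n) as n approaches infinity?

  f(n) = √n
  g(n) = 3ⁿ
0

Since √n (O(√n)) grows slower than 3ⁿ (O(3ⁿ)),
the ratio f(n)/g(n) → 0 as n → ∞.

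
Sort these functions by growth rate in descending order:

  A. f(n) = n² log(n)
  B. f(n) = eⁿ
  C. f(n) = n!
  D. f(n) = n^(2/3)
C > B > A > D

Comparing growth rates:
C = n! is O(n!)
B = eⁿ is O(eⁿ)
A = n² log(n) is O(n² log n)
D = n^(2/3) is O(n^(2/3))

Therefore, the order from fastest to slowest is: C > B > A > D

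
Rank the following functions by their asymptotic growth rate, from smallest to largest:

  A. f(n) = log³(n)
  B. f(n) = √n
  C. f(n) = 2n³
A < B < C

Comparing growth rates:
A = log³(n) is O(log³ n)
B = √n is O(√n)
C = 2n³ is O(n³)

Therefore, the order from slowest to fastest is: A < B < C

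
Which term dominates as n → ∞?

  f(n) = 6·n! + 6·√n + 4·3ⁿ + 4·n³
6·n!

Looking at each term:
  - 6·n! is O(n!)
  - 6·√n is O(√n)
  - 4·3ⁿ is O(3ⁿ)
  - 4·n³ is O(n³)

The term 6·n! (O(n!)) grows fastest and dominates all others.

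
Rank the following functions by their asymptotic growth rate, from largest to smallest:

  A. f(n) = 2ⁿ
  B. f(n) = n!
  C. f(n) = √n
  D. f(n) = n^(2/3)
B > A > D > C

Comparing growth rates:
B = n! is O(n!)
A = 2ⁿ is O(2ⁿ)
D = n^(2/3) is O(n^(2/3))
C = √n is O(√n)

Therefore, the order from fastest to slowest is: B > A > D > C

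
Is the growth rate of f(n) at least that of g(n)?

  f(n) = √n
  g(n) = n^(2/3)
False

f(n) = √n is O(√n), and g(n) = n^(2/3) is O(n^(2/3)).
Since O(√n) grows slower than O(n^(2/3)), f(n) = Ω(g(n)) is false.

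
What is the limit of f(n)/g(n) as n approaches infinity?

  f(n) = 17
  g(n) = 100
17/100

Since 17 and 100 have the same growth rate (O(1)),
the ratio converges to a constant: 17/100.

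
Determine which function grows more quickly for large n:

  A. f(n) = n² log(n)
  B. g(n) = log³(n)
A

f(n) = n² log(n) is O(n² log n), while g(n) = log³(n) is O(log³ n).
Since O(n² log n) grows faster than O(log³ n), f(n) dominates.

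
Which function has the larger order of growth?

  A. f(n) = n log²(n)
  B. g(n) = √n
A

f(n) = n log²(n) is O(n log² n), while g(n) = √n is O(√n).
Since O(n log² n) grows faster than O(√n), f(n) dominates.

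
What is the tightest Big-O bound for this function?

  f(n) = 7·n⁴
O(n⁴)

The dominant term in 7·n⁴ is 7·n⁴, which is Θ(n⁴).
Constants are absorbed, so the tightest bound is O(n⁴).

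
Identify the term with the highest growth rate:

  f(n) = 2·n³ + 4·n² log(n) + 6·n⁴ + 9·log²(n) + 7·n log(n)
6·n⁴

Looking at each term:
  - 2·n³ is O(n³)
  - 4·n² log(n) is O(n² log n)
  - 6·n⁴ is O(n⁴)
  - 9·log²(n) is O(log² n)
  - 7·n log(n) is O(n log n)

The term 6·n⁴ (O(n⁴)) grows fastest and dominates all others.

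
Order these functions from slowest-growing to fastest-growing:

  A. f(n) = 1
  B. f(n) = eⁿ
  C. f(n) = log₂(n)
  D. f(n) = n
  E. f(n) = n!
A < C < D < B < E

Comparing growth rates:
A = 1 is O(1)
C = log₂(n) is O(log n)
D = n is O(n)
B = eⁿ is O(eⁿ)
E = n! is O(n!)

Therefore, the order from slowest to fastest is: A < C < D < B < E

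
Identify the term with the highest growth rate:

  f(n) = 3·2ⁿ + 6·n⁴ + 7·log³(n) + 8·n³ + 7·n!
7·n!

Looking at each term:
  - 3·2ⁿ is O(2ⁿ)
  - 6·n⁴ is O(n⁴)
  - 7·log³(n) is O(log³ n)
  - 8·n³ is O(n³)
  - 7·n! is O(n!)

The term 7·n! (O(n!)) grows fastest and dominates all others.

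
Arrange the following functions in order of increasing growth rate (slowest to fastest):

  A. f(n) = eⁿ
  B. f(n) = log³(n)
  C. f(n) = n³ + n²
B < C < A

Comparing growth rates:
B = log³(n) is O(log³ n)
C = n³ + n² is O(n³)
A = eⁿ is O(eⁿ)

Therefore, the order from slowest to fastest is: B < C < A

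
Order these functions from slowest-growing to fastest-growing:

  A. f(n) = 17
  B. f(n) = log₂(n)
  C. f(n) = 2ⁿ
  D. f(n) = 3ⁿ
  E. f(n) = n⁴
A < B < E < C < D

Comparing growth rates:
A = 17 is O(1)
B = log₂(n) is O(log n)
E = n⁴ is O(n⁴)
C = 2ⁿ is O(2ⁿ)
D = 3ⁿ is O(3ⁿ)

Therefore, the order from slowest to fastest is: A < B < E < C < D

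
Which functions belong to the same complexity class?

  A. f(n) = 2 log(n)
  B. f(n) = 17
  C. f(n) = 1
B and C

Examining each function:
  A. 2 log(n) is O(log n)
  B. 17 is O(1)
  C. 1 is O(1)

Functions B and C both have the same complexity class.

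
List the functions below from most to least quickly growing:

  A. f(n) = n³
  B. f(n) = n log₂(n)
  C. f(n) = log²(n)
A > B > C

Comparing growth rates:
A = n³ is O(n³)
B = n log₂(n) is O(n log n)
C = log²(n) is O(log² n)

Therefore, the order from fastest to slowest is: A > B > C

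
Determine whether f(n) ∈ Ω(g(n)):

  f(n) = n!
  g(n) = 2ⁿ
True

f(n) = n! is O(n!), and g(n) = 2ⁿ is O(2ⁿ).
Since O(n!) grows at least as fast as O(2ⁿ), f(n) = Ω(g(n)) is true.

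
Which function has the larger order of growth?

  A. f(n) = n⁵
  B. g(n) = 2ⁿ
B

f(n) = n⁵ is O(n⁵), while g(n) = 2ⁿ is O(2ⁿ).
Since O(2ⁿ) grows faster than O(n⁵), g(n) dominates.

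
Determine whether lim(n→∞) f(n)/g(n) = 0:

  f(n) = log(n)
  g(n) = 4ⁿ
True

f(n) = log(n) is O(log n), and g(n) = 4ⁿ is O(4ⁿ).
Since O(log n) grows strictly slower than O(4ⁿ), f(n) = o(g(n)) is true.
This means lim(n→∞) f(n)/g(n) = 0.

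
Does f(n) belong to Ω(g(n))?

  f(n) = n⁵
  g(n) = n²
True

f(n) = n⁵ is O(n⁵), and g(n) = n² is O(n²).
Since O(n⁵) grows at least as fast as O(n²), f(n) = Ω(g(n)) is true.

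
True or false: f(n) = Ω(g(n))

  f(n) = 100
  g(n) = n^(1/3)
False

f(n) = 100 is O(1), and g(n) = n^(1/3) is O(n^(1/3)).
Since O(1) grows slower than O(n^(1/3)), f(n) = Ω(g(n)) is false.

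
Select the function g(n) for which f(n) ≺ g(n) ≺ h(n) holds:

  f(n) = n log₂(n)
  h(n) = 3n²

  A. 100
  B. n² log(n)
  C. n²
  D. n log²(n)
D

We need g(n) with n log₂(n) = o(g(n)) and g(n) = o(3n²), i.e. O(n log n) ≺ g ≺ O(n²).
Check each option:
  A. 100 — O(1) does not grow strictly faster than f(n)
  B. n² log(n) — O(n² log n) does not grow strictly slower than h(n)
  C. n² — O(n²) does not grow strictly slower than h(n)
  D. n log²(n) — O(n log² n) is strictly between O(n log n) and O(n²) ✓

Only option D (n log²(n)) lies strictly between.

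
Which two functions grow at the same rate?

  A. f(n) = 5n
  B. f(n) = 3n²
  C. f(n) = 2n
A and C

Examining each function:
  A. 5n is O(n)
  B. 3n² is O(n²)
  C. 2n is O(n)

Functions A and C both have the same complexity class.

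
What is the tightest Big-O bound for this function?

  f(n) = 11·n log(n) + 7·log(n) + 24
O(n log n)

The dominant term in 11·n log(n) + 7·log(n) + 24 is 11·n log(n), which is Θ(n log n).
Lower-order terms (7·log(n), 24) are asymptotically negligible.
Constants are absorbed, so the tightest bound is O(n log n).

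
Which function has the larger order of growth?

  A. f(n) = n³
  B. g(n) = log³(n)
A

f(n) = n³ is O(n³), while g(n) = log³(n) is O(log³ n).
Since O(n³) grows faster than O(log³ n), f(n) dominates.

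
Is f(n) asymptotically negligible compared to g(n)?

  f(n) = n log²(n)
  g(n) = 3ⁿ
True

f(n) = n log²(n) is O(n log² n), and g(n) = 3ⁿ is O(3ⁿ).
Since O(n log² n) grows strictly slower than O(3ⁿ), f(n) = o(g(n)) is true.
This means lim(n→∞) f(n)/g(n) = 0.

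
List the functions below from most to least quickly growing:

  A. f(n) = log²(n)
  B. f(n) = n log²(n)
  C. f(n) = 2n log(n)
B > C > A

Comparing growth rates:
B = n log²(n) is O(n log² n)
C = 2n log(n) is O(n log n)
A = log²(n) is O(log² n)

Therefore, the order from fastest to slowest is: B > C > A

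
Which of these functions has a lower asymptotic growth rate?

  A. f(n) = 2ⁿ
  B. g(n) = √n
B

f(n) = 2ⁿ is O(2ⁿ), while g(n) = √n is O(√n).
Since O(√n) grows slower than O(2ⁿ), g(n) is dominated.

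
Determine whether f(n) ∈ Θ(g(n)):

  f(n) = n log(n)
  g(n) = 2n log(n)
True

f(n) = n log(n) and g(n) = 2n log(n) are both O(n log n).
Since they have the same asymptotic growth rate, f(n) = Θ(g(n)) is true.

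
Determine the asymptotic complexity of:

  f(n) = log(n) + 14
O(log n)

The dominant term in log(n) + 14 is log(n), which is Θ(log n).
Lower-order terms (14) are asymptotically negligible.
Constants are absorbed, so the tightest bound is O(log n).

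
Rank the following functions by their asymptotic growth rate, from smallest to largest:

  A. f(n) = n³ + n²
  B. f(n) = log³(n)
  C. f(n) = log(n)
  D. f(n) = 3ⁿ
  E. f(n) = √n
C < B < E < A < D

Comparing growth rates:
C = log(n) is O(log n)
B = log³(n) is O(log³ n)
E = √n is O(√n)
A = n³ + n² is O(n³)
D = 3ⁿ is O(3ⁿ)

Therefore, the order from slowest to fastest is: C < B < E < A < D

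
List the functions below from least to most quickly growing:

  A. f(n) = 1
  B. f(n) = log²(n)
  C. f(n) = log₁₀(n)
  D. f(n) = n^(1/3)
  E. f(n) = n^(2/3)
A < C < B < D < E

Comparing growth rates:
A = 1 is O(1)
C = log₁₀(n) is O(log n)
B = log²(n) is O(log² n)
D = n^(1/3) is O(n^(1/3))
E = n^(2/3) is O(n^(2/3))

Therefore, the order from slowest to fastest is: A < C < B < D < E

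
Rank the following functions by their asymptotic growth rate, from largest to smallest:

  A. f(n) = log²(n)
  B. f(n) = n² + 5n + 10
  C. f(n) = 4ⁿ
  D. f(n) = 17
C > B > A > D

Comparing growth rates:
C = 4ⁿ is O(4ⁿ)
B = n² + 5n + 10 is O(n²)
A = log²(n) is O(log² n)
D = 17 is O(1)

Therefore, the order from fastest to slowest is: C > B > A > D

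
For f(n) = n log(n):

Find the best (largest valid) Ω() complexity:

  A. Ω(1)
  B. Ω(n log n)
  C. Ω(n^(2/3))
B

f(n) = n log(n) is Ω(n log n).
All listed options are valid Big-Ω bounds (lower bounds),
but Ω(n log n) is the tightest (largest valid bound).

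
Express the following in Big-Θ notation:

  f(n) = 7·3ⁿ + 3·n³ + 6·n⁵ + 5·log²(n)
Θ(3ⁿ)

Order the terms by growth rate: 5·log²(n) ≺ 3·n³ ≺ 6·n⁵ ≺ 7·3ⁿ.
The fastest-growing term 7·3ⁿ dominates as n → ∞; dropping its constant factor gives Θ(3ⁿ).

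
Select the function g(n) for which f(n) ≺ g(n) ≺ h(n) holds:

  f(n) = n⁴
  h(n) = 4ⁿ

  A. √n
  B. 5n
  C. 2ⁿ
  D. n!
C

We need g(n) with n⁴ = o(g(n)) and g(n) = o(4ⁿ), i.e. O(n⁴) ≺ g ≺ O(4ⁿ).
Check each option:
  A. √n — O(√n) does not grow strictly faster than f(n)
  B. 5n — O(n) does not grow strictly faster than f(n)
  C. 2ⁿ — O(2ⁿ) is strictly between O(n⁴) and O(4ⁿ) ✓
  D. n! — O(n!) does not grow strictly slower than h(n)

Only option C (2ⁿ) lies strictly between.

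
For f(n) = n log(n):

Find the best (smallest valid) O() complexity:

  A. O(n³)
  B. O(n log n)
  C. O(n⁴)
B

f(n) = n log(n) is O(n log n).
All listed options are valid Big-O bounds (upper bounds),
but O(n log n) is the tightest (smallest valid bound).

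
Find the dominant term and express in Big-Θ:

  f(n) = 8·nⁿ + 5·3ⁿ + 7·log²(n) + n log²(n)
Θ(nⁿ)

Order the terms by growth rate: 7·log²(n) ≺ n log²(n) ≺ 5·3ⁿ ≺ 8·nⁿ.
The fastest-growing term 8·nⁿ dominates as n → ∞; dropping its constant factor gives Θ(nⁿ).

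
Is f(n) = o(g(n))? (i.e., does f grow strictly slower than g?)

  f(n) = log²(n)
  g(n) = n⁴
True

f(n) = log²(n) is O(log² n), and g(n) = n⁴ is O(n⁴).
Since O(log² n) grows strictly slower than O(n⁴), f(n) = o(g(n)) is true.
This means lim(n→∞) f(n)/g(n) = 0.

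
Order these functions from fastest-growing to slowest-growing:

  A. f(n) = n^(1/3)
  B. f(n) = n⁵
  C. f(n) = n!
C > B > A

Comparing growth rates:
C = n! is O(n!)
B = n⁵ is O(n⁵)
A = n^(1/3) is O(n^(1/3))

Therefore, the order from fastest to slowest is: C > B > A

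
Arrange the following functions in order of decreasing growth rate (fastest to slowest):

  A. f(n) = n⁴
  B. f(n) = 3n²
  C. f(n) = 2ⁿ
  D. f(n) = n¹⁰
C > D > A > B

Comparing growth rates:
C = 2ⁿ is O(2ⁿ)
D = n¹⁰ is O(n¹⁰)
A = n⁴ is O(n⁴)
B = 3n² is O(n²)

Therefore, the order from fastest to slowest is: C > D > A > B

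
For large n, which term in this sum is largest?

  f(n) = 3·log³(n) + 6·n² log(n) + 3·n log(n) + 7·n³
7·n³

Looking at each term:
  - 3·log³(n) is O(log³ n)
  - 6·n² log(n) is O(n² log n)
  - 3·n log(n) is O(n log n)
  - 7·n³ is O(n³)

The term 7·n³ (O(n³)) grows fastest and dominates all others.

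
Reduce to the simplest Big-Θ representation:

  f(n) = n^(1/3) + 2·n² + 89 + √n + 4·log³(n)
Θ(n²)

Order the terms by growth rate: 89 ≺ 4·log³(n) ≺ n^(1/3) ≺ √n ≺ 2·n².
The fastest-growing term 2·n² dominates as n → ∞; dropping its constant factor gives Θ(n²).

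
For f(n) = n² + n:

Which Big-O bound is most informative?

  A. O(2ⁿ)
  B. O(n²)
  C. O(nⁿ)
B

f(n) = n² + n is O(n²).
All listed options are valid Big-O bounds (upper bounds),
but O(n²) is the tightest (smallest valid bound).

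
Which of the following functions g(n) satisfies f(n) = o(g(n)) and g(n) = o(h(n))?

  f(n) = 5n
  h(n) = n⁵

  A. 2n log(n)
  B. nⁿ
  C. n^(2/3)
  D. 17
A

We need g(n) with 5n = o(g(n)) and g(n) = o(n⁵), i.e. O(n) ≺ g ≺ O(n⁵).
Check each option:
  A. 2n log(n) — O(n log n) is strictly between O(n) and O(n⁵) ✓
  B. nⁿ — O(nⁿ) does not grow strictly slower than h(n)
  C. n^(2/3) — O(n^(2/3)) does not grow strictly faster than f(n)
  D. 17 — O(1) does not grow strictly faster than f(n)

Only option A (2n log(n)) lies strictly between.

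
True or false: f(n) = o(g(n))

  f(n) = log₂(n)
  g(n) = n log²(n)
True

f(n) = log₂(n) is O(log n), and g(n) = n log²(n) is O(n log² n).
Since O(log n) grows strictly slower than O(n log² n), f(n) = o(g(n)) is true.
This means lim(n→∞) f(n)/g(n) = 0.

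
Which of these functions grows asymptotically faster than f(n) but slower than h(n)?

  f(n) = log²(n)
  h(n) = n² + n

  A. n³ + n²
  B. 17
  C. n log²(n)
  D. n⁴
C

We need g(n) with log²(n) = o(g(n)) and g(n) = o(n² + n), i.e. O(log² n) ≺ g ≺ O(n²).
Check each option:
  A. n³ + n² — O(n³) does not grow strictly slower than h(n)
  B. 17 — O(1) does not grow strictly faster than f(n)
  C. n log²(n) — O(n log² n) is strictly between O(log² n) and O(n²) ✓
  D. n⁴ — O(n⁴) does not grow strictly slower than h(n)

Only option C (n log²(n)) lies strictly between.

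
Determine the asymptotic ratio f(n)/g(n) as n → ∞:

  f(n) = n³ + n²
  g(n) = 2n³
1/2

Since n³ + n² and 2n³ have the same growth rate (O(n³)),
the ratio converges to a constant: 1/2.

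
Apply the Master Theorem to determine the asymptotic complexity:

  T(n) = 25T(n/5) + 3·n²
Θ(n² log n)

Master Theorem: a = 25, b = 5, f(n) = 3·n².
Compute the critical exponent d = log₅(25) = 2.
Compare f(n) = Θ(n²) against n^d:
  k = 2 = d, so f(n) = Θ(n^d) — Case 2.
  Work is balanced across levels: T(n) = Θ(n^d log n) = Θ(n² log n).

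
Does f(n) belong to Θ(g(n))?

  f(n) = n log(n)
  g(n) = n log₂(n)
True

f(n) = n log(n) and g(n) = n log₂(n) are both O(n log n).
Since they have the same asymptotic growth rate, f(n) = Θ(g(n)) is true.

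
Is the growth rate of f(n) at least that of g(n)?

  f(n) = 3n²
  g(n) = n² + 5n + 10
True

f(n) = 3n² and g(n) = n² + 5n + 10 are both O(n²).
Big-Ω permits equal growth rates (f ≥ c·g for some c > 0), so f(n) = Ω(g(n)) is true.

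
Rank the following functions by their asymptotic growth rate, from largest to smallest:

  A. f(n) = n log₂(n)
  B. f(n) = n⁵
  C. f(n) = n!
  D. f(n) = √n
C > B > A > D

Comparing growth rates:
C = n! is O(n!)
B = n⁵ is O(n⁵)
A = n log₂(n) is O(n log n)
D = √n is O(√n)

Therefore, the order from fastest to slowest is: C > B > A > D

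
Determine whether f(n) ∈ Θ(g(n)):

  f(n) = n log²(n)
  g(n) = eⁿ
False

f(n) = n log²(n) is O(n log² n), and g(n) = eⁿ is O(eⁿ).
Since they have different growth rates, f(n) = Θ(g(n)) is false.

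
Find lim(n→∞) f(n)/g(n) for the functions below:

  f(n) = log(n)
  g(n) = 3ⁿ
0

Since log(n) (O(log n)) grows slower than 3ⁿ (O(3ⁿ)),
the ratio f(n)/g(n) → 0 as n → ∞.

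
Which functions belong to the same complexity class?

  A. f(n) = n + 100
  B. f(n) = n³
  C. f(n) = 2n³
B and C

Examining each function:
  A. n + 100 is O(n)
  B. n³ is O(n³)
  C. 2n³ is O(n³)

Functions B and C both have the same complexity class.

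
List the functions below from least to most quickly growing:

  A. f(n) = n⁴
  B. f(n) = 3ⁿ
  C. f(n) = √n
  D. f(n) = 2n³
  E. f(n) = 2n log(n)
C < E < D < A < B

Comparing growth rates:
C = √n is O(√n)
E = 2n log(n) is O(n log n)
D = 2n³ is O(n³)
A = n⁴ is O(n⁴)
B = 3ⁿ is O(3ⁿ)

Therefore, the order from slowest to fastest is: C < E < D < A < B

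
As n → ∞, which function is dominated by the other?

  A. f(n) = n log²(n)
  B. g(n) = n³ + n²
A

f(n) = n log²(n) is O(n log² n), while g(n) = n³ + n² is O(n³).
Since O(n log² n) grows slower than O(n³), f(n) is dominated.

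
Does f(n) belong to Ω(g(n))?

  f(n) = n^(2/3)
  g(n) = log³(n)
True

f(n) = n^(2/3) is O(n^(2/3)), and g(n) = log³(n) is O(log³ n).
Since O(n^(2/3)) grows at least as fast as O(log³ n), f(n) = Ω(g(n)) is true.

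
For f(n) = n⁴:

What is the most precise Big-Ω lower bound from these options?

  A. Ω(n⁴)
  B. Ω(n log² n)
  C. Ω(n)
A

f(n) = n⁴ is Ω(n⁴).
All listed options are valid Big-Ω bounds (lower bounds),
but Ω(n⁴) is the tightest (largest valid bound).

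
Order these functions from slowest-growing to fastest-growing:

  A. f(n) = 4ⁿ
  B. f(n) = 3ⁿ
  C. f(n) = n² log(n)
C < B < A

Comparing growth rates:
C = n² log(n) is O(n² log n)
B = 3ⁿ is O(3ⁿ)
A = 4ⁿ is O(4ⁿ)

Therefore, the order from slowest to fastest is: C < B < A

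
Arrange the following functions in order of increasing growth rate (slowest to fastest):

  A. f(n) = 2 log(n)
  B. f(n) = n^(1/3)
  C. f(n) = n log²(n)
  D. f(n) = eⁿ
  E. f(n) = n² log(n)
A < B < C < E < D

Comparing growth rates:
A = 2 log(n) is O(log n)
B = n^(1/3) is O(n^(1/3))
C = n log²(n) is O(n log² n)
E = n² log(n) is O(n² log n)
D = eⁿ is O(eⁿ)

Therefore, the order from slowest to fastest is: A < B < C < E < D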